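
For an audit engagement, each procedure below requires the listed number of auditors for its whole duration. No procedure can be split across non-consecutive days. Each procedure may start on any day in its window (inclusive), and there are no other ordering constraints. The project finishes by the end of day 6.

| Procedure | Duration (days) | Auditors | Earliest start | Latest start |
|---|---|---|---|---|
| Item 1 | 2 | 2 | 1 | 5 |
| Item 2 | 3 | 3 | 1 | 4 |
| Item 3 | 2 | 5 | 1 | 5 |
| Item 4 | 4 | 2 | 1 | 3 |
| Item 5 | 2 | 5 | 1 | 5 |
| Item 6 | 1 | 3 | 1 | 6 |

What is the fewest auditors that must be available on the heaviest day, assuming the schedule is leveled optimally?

8

Early-start (Item 1@1, Item 2@1, Item 3@1, Item 4@1, Item 5@1, Item 6@1) gives peak 20: d1:20  d2:17  d3:5  d4:2  d5:0  d6:0.
Shift Item 1→3, Item 4→3, Item 5→5, Item 6→4.
Schedule Item 1@3, Item 2@1, Item 3@1, Item 4@3, Item 5@5, Item 6@4: d1:8  d2:8  d3:7  d4:7  d5:7  d6:7 — peak 8.
Total auditor-days = 44 over 6 days ⇒ peak ≥ ⌈44/6⌉ = 8, so 8 is optimal.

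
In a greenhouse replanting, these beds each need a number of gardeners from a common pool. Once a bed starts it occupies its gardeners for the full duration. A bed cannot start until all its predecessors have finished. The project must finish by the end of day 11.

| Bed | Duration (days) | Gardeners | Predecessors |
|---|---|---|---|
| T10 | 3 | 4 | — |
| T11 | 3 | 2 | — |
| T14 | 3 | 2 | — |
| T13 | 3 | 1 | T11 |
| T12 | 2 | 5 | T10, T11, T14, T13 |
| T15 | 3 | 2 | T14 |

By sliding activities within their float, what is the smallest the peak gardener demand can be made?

Early-start (T10@1, T11@1, T14@1, T13@4, T12@7, T15@4) gives peak 8: d1:8  d2:8  d3:8  d4:3  d5:3  d6:3  d7:5  d8:5  d9:0  d10:0  d11:0.
Shift T11→4, T14→4, T13→7, T12→10, T15→7.
Schedule T10@1, T11@4, T14@4, T13@7, T12@10, T15@7: d1:4  d2:4  d3:4  d4:4  d5:4  d6:4  d7:3  d8:3  d9:3  d10:5  d11:5 — peak 5.

5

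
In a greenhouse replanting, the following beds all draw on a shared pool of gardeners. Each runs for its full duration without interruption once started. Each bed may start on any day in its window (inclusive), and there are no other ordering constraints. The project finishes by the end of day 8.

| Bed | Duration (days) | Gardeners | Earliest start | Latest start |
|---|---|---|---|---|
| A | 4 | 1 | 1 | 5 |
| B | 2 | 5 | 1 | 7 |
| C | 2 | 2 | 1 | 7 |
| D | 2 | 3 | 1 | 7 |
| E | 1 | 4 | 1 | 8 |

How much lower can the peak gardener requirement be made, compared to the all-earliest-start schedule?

Early-start peak: d1:15  d2:11  d3:1  d4:1  d5:0  d6:0  d7:0  d8:0 ⇒ 15.
Leveled (A@1, B@5, C@1, D@3, E@7): d1:3  d2:3  d3:4  d4:4  d5:5  d6:5  d7:4  d8:0 ⇒ 5.
Reduction 15 − 5 = 10.

10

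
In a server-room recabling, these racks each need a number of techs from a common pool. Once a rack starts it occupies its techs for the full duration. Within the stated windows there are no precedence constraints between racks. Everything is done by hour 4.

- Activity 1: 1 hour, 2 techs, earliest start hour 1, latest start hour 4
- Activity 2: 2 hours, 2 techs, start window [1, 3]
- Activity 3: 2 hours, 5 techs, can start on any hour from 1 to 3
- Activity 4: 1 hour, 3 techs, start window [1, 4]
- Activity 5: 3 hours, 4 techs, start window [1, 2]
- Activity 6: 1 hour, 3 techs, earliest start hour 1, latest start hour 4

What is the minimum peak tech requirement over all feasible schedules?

9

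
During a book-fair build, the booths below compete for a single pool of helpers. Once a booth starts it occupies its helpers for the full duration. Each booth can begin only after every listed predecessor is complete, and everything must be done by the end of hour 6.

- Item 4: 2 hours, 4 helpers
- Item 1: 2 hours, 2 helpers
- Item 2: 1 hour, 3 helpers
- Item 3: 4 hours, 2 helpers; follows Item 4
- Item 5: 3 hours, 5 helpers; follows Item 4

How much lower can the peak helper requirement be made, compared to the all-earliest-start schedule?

2

Early-start peak: h1:9  h2:6  h3:7  h4:7  h5:7  h6:2 ⇒ 9.
Leveled (Item 4@1, Item 1@1, Item 2@3, Item 3@3, Item 5@4): h1:6  h2:6  h3:5  h4:7  h5:7  h6:7 ⇒ 7.
Reduction 9 − 7 = 2.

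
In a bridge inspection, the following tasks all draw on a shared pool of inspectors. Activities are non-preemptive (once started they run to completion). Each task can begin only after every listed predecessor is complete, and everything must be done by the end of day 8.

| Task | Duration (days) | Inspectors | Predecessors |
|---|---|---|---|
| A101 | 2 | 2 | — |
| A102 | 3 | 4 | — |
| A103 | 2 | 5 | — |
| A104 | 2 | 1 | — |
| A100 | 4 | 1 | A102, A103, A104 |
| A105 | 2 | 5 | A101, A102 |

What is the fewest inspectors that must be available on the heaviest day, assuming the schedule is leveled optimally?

Early-start (A101@1, A102@1, A103@1, A104@1, A100@4, A105@4) gives peak 12: d1:12  d2:12  d3:4  d4:6  d5:6  d6:1  d7:1  d8:0.
Shift A103→3, A100→5, A105→5.
Schedule A101@1, A102@1, A103@3, A104@1, A100@5, A105@5: d1:7  d2:7  d3:9  d4:5  d5:6  d6:6  d7:1  d8:1 — peak 9.

9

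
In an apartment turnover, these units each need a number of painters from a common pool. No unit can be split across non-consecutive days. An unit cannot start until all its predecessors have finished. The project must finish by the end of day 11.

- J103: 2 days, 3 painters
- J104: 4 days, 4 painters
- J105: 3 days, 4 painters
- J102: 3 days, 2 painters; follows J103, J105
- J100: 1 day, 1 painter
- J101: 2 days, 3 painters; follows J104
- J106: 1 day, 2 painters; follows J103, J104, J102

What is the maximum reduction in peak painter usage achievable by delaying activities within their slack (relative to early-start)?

Early-start peak: d1:12  d2:11  d3:8  d4:6  d5:5  d6:5  d7:2  d8:0  d9:0  d10:0  d11:0 ⇒ 12.
Leveled (J103@1, J104@6, J105@3, J102@6, J100@1, J101@10, J106@10): d1:4  d2:3  d3:4  d4:4  d5:4  d6:6  d7:6  d8:6  d9:4  d10:5  d11:3 ⇒ 6.
Reduction 12 − 6 = 6.

6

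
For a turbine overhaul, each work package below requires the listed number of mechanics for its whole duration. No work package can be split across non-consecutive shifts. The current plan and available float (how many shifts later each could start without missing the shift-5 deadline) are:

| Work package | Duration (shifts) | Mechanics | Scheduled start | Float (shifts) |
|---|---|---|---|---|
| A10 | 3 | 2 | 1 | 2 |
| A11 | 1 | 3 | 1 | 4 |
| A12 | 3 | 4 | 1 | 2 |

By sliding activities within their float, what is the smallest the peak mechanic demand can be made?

6

Early-start (A10@1, A11@1, A12@1) gives peak 9: s1:9  s2:6  s3:6  s4:0  s5:0.
Shift A12→2.
Schedule A10@1, A11@1, A12@2: s1:5  s2:6  s3:6  s4:4  s5:0 — peak 6.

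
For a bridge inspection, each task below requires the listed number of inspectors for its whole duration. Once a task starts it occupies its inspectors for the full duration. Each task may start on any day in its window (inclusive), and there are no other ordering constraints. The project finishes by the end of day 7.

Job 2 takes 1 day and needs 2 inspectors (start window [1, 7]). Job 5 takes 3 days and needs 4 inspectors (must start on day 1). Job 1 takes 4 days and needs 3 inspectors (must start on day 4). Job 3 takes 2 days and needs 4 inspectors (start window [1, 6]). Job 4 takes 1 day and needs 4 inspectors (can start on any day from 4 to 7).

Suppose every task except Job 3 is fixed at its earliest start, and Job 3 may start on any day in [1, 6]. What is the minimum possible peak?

7

Job 3@1: d1:10  d2:8  d3:4  d4:7  d5:3  d6:3  d7:3 → peak 10
Job 3@2: d1:6  d2:8  d3:8  d4:7  d5:3  d6:3  d7:3 → peak 8
Job 3@3: d1:6  d2:4  d3:8  d4:11  d5:3  d6:3  d7:3 → peak 11
Job 3@4: d1:6  d2:4  d3:4  d4:11  d5:7  d6:3  d7:3 → peak 11
Job 3@5: d1:6  d2:4  d3:4  d4:7  d5:7  d6:7  d7:3 → peak 7
Job 3@6: d1:6  d2:4  d3:4  d4:7  d5:3  d6:7  d7:7 → peak 7
Best is Job 3@5, peak 7.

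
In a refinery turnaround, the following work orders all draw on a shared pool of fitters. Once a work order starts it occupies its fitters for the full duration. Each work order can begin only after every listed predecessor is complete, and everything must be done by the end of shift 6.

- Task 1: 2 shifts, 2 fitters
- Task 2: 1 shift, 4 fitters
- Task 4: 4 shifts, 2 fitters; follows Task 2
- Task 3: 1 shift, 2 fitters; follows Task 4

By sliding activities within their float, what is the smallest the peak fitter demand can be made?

Early-start (Task 1@1, Task 2@1, Task 4@2, Task 3@6) gives peak 6: s1:6  s2:4  s3:2  s4:2  s5:2  s6:2.
Shift Task 1→2.
Schedule Task 1@2, Task 2@1, Task 4@2, Task 3@6: s1:4  s2:4  s3:4  s4:2  s5:2  s6:2 — peak 4.
No arrangement of the 5 feasible schedules does better.

4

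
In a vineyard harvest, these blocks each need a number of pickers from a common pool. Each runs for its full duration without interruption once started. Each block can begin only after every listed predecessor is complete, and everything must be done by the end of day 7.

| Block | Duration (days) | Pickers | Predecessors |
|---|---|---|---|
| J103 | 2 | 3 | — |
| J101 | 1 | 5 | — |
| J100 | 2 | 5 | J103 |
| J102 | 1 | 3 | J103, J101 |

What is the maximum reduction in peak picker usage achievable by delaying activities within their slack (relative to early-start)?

Early-start peak: d1:8  d2:3  d3:8  d4:5  d5:0  d6:0  d7:0 ⇒ 8.
Leveled (J103@1, J101@3, J100@4, J102@6): d1:3  d2:3  d3:5  d4:5  d5:5  d6:3  d7:0 ⇒ 5.
Reduction 8 − 5 = 3.

3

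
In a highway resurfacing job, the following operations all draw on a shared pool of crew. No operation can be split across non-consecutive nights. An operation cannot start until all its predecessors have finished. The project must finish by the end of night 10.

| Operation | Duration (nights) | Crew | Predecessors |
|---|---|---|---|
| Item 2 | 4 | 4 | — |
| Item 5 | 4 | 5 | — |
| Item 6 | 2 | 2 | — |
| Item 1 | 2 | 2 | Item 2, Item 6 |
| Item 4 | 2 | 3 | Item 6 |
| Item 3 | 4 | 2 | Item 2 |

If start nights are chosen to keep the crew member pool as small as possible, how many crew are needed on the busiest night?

Early-start (Item 2@1, Item 5@1, Item 6@1, Item 1@5, Item 4@3, Item 3@5) gives peak 12: n1:11  n2:11  n3:12  n4:12  n5:4  n6:4  n7:2  n8:2  n9:0  n10:0.
Shift Item 5→5, Item 3→7.
Schedule Item 2@1, Item 5@5, Item 6@1, Item 1@5, Item 4@3, Item 3@7: n1:6  n2:6  n3:7  n4:7  n5:7  n6:7  n7:7  n8:7  n9:2  n10:2 — peak 7.

7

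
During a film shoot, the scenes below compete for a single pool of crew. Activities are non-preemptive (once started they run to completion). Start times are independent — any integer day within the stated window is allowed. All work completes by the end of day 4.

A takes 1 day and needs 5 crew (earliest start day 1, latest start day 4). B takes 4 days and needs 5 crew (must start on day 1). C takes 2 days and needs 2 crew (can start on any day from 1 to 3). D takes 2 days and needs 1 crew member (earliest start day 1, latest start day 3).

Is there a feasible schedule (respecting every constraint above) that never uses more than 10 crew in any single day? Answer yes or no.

yes

Schedule A@1, B@1, C@2, D@2: d1:10  d2:8  d3:8  d4:5 — peak 10 ≤ 10.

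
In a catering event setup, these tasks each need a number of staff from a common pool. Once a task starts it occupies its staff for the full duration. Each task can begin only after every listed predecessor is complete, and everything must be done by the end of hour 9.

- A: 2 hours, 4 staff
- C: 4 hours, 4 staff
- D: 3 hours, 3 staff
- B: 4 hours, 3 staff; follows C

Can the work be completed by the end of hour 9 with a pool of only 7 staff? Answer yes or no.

Schedule A@5, C@1, D@1, B@5: h1:7  h2:7  h3:7  h4:4  h5:7  h6:7  h7:3  h8:3  h9:0 — peak 7 ≤ 7.

yes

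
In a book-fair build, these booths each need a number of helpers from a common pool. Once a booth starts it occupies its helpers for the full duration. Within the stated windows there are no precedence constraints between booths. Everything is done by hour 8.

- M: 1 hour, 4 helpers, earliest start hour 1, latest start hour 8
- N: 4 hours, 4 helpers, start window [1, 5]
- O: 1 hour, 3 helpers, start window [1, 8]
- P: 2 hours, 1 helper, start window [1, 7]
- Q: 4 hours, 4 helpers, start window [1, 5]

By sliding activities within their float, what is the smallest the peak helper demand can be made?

Early-start (M@1, N@1, O@1, P@1, Q@1) gives peak 16: h1:16  h2:9  h3:8  h4:8  h5:0  h6:0  h7:0  h8:0.
Shift O→2, P→2, Q→4.
Schedule M@1, N@1, O@2, P@2, Q@4: h1:8  h2:8  h3:5  h4:8  h5:4  h6:4  h7:4  h8:0 — peak 8.

8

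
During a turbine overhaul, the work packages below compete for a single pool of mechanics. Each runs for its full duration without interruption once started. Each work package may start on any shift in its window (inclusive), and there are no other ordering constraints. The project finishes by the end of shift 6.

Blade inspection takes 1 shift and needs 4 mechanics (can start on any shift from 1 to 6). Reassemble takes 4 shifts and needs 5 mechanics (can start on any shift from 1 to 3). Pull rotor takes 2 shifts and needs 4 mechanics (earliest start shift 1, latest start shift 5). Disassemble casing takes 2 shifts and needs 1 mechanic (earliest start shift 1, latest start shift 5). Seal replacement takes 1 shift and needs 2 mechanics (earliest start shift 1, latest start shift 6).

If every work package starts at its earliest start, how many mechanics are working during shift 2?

10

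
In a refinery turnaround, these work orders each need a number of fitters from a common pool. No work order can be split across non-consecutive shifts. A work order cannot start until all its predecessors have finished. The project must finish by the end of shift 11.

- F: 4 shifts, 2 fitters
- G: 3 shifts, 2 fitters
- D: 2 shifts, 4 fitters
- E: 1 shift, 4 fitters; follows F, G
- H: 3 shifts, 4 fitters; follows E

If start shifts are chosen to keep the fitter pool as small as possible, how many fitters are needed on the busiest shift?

Early-start (F@1, G@1, D@1, E@5, H@6) gives peak 8: s1:8  s2:8  s3:4  s4:2  s5:4  s6:4  s7:4  s8:4  s9:0  s10:0  s11:0.
Shift D→5, E→7, H→8.
Schedule F@1, G@1, D@5, E@7, H@8: s1:4  s2:4  s3:4  s4:2  s5:4  s6:4  s7:4  s8:4  s9:4  s10:4  s11:0 — peak 4.
Total fitter-shifts = 38 over 11 shifts ⇒ peak ≥ ⌈38/11⌉ = 4, so 4 is optimal.

4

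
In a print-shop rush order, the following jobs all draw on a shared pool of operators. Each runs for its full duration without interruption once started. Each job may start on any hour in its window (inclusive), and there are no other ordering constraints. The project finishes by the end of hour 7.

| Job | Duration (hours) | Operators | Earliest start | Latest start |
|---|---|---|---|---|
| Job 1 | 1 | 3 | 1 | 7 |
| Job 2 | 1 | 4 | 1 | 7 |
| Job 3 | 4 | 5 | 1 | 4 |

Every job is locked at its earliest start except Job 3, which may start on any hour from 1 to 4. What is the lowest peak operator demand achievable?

7

Job 3@1: h1:12  h2:5  h3:5  h4:5  h5:0  h6:0  h7:0 → peak 12
Job 3@2: h1:7  h2:5  h3:5  h4:5  h5:5  h6:0  h7:0 → peak 7
Job 3@3: h1:7  h2:0  h3:5  h4:5  h5:5  h6:5  h7:0 → peak 7
Job 3@4: h1:7  h2:0  h3:0  h4:5  h5:5  h6:5  h7:5 → peak 7
Best is Job 3@2, peak 7.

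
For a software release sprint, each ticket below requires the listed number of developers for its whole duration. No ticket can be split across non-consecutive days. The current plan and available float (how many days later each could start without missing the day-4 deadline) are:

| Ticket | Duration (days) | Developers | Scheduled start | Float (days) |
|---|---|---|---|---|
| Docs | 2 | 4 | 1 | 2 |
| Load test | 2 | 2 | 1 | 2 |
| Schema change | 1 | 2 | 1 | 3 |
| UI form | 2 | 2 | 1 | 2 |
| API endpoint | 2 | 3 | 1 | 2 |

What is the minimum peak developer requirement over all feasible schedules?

7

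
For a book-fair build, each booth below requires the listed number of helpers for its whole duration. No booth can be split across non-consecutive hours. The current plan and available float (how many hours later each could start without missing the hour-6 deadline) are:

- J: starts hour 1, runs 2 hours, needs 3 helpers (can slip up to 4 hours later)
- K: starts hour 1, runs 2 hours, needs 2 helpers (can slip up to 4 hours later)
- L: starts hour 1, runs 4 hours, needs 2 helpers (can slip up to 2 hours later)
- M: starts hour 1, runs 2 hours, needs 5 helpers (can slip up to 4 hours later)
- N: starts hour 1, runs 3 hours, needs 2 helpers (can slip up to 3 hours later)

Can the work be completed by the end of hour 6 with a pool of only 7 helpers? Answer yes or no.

Schedule J@1, K@1, L@1, M@5, N@3: h1:7  h2:7  h3:4  h4:4  h5:7  h6:5 — peak 7 ≤ 7.

yes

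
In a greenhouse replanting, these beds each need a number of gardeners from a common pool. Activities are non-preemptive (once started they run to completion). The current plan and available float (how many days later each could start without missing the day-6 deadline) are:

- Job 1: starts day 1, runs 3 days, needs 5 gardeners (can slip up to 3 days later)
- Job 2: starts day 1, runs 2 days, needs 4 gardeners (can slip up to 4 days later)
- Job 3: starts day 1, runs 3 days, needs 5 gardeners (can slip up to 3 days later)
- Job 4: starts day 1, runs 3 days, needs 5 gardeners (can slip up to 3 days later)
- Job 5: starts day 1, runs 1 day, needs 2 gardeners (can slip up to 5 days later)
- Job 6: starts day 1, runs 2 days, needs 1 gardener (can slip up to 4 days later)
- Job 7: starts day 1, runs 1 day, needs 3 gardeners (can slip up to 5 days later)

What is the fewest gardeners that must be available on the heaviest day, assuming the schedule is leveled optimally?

10

Early-start (Job 1@1, Job 2@1, Job 3@1, Job 4@1, Job 5@1, Job 6@1, Job 7@1) gives peak 25: d1:25  d2:20  d3:15  d4:0  d5:0  d6:0.
Shift Job 3→3, Job 4→4, Job 5→6, Job 7→6.
Schedule Job 1@1, Job 2@1, Job 3@3, Job 4@4, Job 5@6, Job 6@1, Job 7@6: d1:10  d2:10  d3:10  d4:10  d5:10  d6:10 — peak 10.
Total gardener-days = 60 over 6 days ⇒ peak ≥ ⌈60/6⌉ = 10, so 10 is optimal.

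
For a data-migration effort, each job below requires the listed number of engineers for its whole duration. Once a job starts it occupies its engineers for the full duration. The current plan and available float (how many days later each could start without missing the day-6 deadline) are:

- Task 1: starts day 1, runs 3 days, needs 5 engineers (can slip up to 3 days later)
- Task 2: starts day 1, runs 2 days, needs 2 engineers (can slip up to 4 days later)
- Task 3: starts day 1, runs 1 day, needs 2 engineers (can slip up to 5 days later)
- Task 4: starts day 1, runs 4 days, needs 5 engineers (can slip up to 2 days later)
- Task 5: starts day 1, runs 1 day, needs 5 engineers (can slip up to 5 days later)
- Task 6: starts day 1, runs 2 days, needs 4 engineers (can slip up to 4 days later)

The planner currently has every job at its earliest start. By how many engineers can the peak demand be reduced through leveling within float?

Early-start peak: d1:23  d2:16  d3:10  d4:5  d5:0  d6:0 ⇒ 23.
Leveled (Task 1@1, Task 2@1, Task 3@1, Task 4@3, Task 5@4, Task 6@5): d1:9  d2:7  d3:10  d4:10  d5:9  d6:9 ⇒ 10.
Reduction 23 − 10 = 13.

13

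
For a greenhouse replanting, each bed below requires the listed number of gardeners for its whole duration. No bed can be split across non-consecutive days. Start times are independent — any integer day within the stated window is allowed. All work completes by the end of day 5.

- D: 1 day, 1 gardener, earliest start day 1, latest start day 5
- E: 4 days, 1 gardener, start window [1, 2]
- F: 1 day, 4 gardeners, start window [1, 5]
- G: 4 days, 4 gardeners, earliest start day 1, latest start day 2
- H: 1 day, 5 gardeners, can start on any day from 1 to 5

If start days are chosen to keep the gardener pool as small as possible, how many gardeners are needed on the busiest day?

8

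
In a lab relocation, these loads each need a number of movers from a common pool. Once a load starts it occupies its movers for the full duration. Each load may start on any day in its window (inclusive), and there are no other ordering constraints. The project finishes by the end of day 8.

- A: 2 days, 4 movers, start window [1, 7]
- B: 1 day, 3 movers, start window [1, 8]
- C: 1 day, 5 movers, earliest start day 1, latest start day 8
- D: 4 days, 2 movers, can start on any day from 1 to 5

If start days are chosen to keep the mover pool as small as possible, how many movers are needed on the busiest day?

Early-start (A@1, B@1, C@1, D@1) gives peak 14: d1:14  d2:6  d3:2  d4:2  d5:0  d6:0  d7:0  d8:0.
Shift B→3, C→4, D→5.
Schedule A@1, B@3, C@4, D@5: d1:4  d2:4  d3:3  d4:5  d5:2  d6:2  d7:2  d8:2 — peak 5.

5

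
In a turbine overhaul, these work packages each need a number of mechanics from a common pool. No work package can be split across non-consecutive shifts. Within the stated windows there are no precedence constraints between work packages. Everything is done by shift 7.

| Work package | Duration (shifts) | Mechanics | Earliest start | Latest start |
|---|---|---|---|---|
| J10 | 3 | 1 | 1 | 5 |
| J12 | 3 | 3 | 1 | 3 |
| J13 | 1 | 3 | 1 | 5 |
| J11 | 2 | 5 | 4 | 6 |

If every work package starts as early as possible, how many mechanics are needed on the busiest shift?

Early-start schedule: J10@1, J12@1, J13@1, J11@4.
Load per shift: shift 1: 7, shift 2: 4, shift 3: 4, shift 4: 5, shift 5: 5, shift 6: 0, shift 7: 0.
Peak is 7.

7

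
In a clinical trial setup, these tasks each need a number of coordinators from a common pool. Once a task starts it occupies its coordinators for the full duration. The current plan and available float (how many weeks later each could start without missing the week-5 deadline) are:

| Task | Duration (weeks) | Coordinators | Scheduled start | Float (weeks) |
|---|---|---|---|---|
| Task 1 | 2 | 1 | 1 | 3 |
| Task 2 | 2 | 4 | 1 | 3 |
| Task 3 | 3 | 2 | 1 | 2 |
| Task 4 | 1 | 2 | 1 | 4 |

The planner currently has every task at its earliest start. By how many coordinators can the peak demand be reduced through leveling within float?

5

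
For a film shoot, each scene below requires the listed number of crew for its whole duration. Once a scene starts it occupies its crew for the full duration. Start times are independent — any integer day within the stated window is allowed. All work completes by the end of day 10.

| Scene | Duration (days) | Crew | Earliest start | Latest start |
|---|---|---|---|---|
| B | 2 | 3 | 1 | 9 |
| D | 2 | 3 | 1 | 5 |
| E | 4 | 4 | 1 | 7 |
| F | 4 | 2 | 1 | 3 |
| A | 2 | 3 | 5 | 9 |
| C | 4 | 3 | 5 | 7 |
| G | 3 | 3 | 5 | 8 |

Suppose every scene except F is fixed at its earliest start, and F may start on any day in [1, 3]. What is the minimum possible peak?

F@1: d1:12  d2:12  d3:6  d4:6  d5:9  d6:9  d7:6  d8:3  d9:0  d10:0 → peak 12
F@2: d1:10  d2:12  d3:6  d4:6  d5:11  d6:9  d7:6  d8:3  d9:0  d10:0 → peak 12
F@3: d1:10  d2:10  d3:6  d4:6  d5:11  d6:11  d7:6  d8:3  d9:0  d10:0 → peak 11
Best is F@3, peak 11.

11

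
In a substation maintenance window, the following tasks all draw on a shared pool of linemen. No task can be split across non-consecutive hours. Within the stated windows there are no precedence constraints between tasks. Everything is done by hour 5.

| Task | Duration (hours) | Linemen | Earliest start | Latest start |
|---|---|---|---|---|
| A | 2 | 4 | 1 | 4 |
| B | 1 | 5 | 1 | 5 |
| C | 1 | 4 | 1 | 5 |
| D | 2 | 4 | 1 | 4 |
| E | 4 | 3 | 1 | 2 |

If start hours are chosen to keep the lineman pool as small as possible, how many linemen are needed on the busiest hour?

8

Early-start (A@1, B@1, C@1, D@1, E@1) gives peak 20: h1:20  h2:11  h3:3  h4:3  h5:0.
Shift B→3, D→4, E→2.
Schedule A@1, B@3, C@1, D@4, E@2: h1:8  h2:7  h3:8  h4:7  h5:7 — peak 8.
Total lineman-hours = 37 over 5 hours ⇒ peak ≥ ⌈37/5⌉ = 8, so 8 is optimal.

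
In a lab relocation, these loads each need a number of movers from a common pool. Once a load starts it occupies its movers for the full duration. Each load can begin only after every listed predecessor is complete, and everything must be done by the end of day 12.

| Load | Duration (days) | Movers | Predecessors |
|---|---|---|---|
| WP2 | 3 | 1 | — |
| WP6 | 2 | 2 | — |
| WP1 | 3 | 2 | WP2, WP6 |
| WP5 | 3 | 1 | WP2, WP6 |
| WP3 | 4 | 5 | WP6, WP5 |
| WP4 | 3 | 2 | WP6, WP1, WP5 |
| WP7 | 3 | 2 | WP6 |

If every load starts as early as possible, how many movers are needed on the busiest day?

7

Early-start schedule: WP2@1, WP6@1, WP1@4, WP5@4, WP3@7, WP4@7, WP7@3.
Load per day: day 1: 3, day 2: 3, day 3: 3, day 4: 5, day 5: 5, day 6: 3, day 7: 7, day 8: 7, day 9: 7, day 10: 5, day 11: 0, day 12: 0.
Peak is 7.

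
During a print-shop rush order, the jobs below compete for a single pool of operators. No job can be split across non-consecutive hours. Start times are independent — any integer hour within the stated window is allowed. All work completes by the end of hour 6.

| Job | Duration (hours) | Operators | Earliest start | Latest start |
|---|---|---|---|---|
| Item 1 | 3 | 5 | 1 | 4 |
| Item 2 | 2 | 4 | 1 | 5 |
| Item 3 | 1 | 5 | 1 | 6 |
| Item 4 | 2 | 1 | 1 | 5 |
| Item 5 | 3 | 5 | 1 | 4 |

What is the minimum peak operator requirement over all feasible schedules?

Early-start (Item 1@1, Item 2@1, Item 3@1, Item 4@1, Item 5@1) gives peak 20: h1:20  h2:15  h3:10  h4:0  h5:0  h6:0.
Shift Item 3→3, Item 5→4.
Schedule Item 1@1, Item 2@1, Item 3@3, Item 4@1, Item 5@4: h1:10  h2:10  h3:10  h4:5  h5:5  h6:5 — peak 10.

10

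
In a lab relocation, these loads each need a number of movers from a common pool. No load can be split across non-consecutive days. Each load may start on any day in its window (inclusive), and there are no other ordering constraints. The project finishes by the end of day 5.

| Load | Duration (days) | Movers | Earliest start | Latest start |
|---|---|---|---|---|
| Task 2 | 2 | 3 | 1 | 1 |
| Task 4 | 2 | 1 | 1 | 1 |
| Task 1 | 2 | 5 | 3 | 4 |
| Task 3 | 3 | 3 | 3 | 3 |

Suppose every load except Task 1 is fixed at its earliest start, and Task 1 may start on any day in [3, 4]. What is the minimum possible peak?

Task 1@3: d1:4  d2:4  d3:8  d4:8  d5:3 → peak 8
Task 1@4: d1:4  d2:4  d3:3  d4:8  d5:8 → peak 8
Best is Task 1@3, peak 8.

8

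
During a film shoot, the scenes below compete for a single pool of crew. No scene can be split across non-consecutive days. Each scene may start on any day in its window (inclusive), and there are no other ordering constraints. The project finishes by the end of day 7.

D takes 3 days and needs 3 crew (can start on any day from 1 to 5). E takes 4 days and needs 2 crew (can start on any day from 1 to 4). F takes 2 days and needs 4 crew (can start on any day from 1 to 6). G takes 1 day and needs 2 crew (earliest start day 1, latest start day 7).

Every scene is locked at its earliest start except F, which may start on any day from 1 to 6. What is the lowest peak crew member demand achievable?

F@1: d1:11  d2:9  d3:5  d4:2  d5:0  d6:0  d7:0 → peak 11
F@2: d1:7  d2:9  d3:9  d4:2  d5:0  d6:0  d7:0 → peak 9
F@3: d1:7  d2:5  d3:9  d4:6  d5:0  d6:0  d7:0 → peak 9
F@4: d1:7  d2:5  d3:5  d4:6  d5:4  d6:0  d7:0 → peak 7
F@5: d1:7  d2:5  d3:5  d4:2  d5:4  d6:4  d7:0 → peak 7
F@6: d1:7  d2:5  d3:5  d4:2  d5:0  d6:4  d7:4 → peak 7
Best is F@4, peak 7.

7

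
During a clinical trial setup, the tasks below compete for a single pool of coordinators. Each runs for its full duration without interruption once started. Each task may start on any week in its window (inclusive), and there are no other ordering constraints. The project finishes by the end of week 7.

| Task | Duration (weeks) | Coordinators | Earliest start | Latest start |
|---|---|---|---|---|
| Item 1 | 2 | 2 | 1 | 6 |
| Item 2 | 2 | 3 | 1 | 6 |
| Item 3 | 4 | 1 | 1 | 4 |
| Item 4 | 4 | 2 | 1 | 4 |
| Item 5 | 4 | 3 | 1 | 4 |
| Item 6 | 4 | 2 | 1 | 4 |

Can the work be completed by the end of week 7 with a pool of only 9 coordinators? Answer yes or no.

Schedule Item 1@1, Item 2@1, Item 3@1, Item 4@1, Item 5@3, Item 6@3: w1:8  w2:8  w3:8  w4:8  w5:5  w6:5  w7:0 — peak 8 ≤ 9.

yes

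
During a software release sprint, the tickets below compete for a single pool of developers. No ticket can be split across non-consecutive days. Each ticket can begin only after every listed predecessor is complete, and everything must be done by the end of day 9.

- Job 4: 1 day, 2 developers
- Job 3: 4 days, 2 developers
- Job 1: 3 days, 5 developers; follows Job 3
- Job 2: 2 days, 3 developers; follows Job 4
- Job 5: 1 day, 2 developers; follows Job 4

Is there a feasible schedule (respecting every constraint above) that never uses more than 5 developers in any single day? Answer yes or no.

yes

Schedule Job 4@1, Job 3@1, Job 1@5, Job 2@2, Job 5@4: d1:4  d2:5  d3:5  d4:4  d5:5  d6:5  d7:5  d8:0  d9:0 — peak 5 ≤ 5.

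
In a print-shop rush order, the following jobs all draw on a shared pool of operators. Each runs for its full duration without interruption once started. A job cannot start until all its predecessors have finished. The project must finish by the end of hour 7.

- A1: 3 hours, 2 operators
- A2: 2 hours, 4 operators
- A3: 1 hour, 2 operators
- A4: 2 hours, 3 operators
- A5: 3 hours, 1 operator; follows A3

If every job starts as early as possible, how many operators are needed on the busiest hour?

11

Early-start schedule: A1@1, A2@1, A3@1, A4@1, A5@2.
Load per hour: hour 1: 11, hour 2: 10, hour 3: 3, hour 4: 1, hour 5: 0, hour 6: 0, hour 7: 0.
Peak is 11.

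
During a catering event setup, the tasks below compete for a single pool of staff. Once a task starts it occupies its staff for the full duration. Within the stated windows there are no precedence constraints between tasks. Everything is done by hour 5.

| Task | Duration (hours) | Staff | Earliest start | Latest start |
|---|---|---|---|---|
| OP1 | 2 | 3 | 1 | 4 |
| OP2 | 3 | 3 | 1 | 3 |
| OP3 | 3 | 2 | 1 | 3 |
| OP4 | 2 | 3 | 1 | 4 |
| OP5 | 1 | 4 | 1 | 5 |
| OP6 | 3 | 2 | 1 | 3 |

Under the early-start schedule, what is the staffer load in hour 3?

At early start, hour 3 has: OP2, OP3, OP6.
Demand: 3 + 2 + 2 = 7.

7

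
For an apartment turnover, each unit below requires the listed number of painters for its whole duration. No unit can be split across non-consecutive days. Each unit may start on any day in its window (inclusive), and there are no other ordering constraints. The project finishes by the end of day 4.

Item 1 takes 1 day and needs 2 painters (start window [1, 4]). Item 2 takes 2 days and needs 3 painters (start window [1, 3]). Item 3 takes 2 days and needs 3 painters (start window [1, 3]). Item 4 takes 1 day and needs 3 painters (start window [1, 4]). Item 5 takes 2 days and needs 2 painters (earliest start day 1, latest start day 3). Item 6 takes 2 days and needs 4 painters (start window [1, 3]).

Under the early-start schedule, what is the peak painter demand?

17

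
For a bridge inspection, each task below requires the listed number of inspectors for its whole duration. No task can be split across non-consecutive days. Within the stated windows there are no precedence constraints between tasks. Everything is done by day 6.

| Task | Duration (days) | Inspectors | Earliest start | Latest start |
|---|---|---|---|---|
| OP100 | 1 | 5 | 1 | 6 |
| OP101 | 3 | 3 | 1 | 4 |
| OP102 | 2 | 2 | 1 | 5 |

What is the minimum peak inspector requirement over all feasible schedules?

Early-start (OP100@1, OP101@1, OP102@1) gives peak 10: d1:10  d2:5  d3:3  d4:0  d5:0  d6:0.
Shift OP101→2, OP102→2.
Schedule OP100@1, OP101@2, OP102@2: d1:5  d2:5  d3:5  d4:3  d5:0  d6:0 — peak 5.

5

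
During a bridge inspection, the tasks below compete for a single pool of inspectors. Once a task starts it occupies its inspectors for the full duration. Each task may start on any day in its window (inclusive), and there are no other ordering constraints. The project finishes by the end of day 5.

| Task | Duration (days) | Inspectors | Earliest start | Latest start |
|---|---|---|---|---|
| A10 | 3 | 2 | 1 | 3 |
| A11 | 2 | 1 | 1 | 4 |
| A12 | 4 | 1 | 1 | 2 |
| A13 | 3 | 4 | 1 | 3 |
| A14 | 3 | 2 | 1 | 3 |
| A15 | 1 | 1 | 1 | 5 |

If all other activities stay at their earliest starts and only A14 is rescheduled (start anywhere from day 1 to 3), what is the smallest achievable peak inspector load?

9

A14@1: d1:11  d2:10  d3:9  d4:1  d5:0 → peak 11
A14@2: d1:9  d2:10  d3:9  d4:3  d5:0 → peak 10
A14@3: d1:9  d2:8  d3:9  d4:3  d5:2 → peak 9
Best is A14@3, peak 9.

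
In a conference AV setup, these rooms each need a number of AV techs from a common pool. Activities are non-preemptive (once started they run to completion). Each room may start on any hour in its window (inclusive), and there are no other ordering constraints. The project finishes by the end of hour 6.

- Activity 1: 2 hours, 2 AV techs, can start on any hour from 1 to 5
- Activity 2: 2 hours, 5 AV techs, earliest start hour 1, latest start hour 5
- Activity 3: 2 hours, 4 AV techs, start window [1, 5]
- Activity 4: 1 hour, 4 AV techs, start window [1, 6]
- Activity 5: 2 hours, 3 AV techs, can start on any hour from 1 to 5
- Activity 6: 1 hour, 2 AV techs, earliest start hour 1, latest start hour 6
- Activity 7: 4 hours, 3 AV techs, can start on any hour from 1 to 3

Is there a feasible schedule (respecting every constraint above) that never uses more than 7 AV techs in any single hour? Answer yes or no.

Total AV tech-hours = 46; over 6 hours the average is 46/6 > 7, so some hour must exceed 7.

no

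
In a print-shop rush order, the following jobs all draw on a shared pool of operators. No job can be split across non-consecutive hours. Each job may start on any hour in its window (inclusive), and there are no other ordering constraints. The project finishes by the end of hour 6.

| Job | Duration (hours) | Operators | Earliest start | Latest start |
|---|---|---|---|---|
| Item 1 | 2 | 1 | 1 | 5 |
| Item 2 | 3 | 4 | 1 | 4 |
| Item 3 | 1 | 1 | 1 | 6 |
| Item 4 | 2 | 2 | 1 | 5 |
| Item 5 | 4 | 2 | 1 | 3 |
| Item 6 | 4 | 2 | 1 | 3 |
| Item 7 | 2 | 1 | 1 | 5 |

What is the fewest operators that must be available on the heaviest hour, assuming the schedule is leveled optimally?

Early-start (Item 1@1, Item 2@1, Item 3@1, Item 4@1, Item 5@1, Item 6@1, Item 7@1) gives peak 13: h1:13  h2:12  h3:8  h4:4  h5:0  h6:0.
Shift Item 5→3, Item 6→3, Item 7→4.
Schedule Item 1@1, Item 2@1, Item 3@1, Item 4@1, Item 5@3, Item 6@3, Item 7@4: h1:8  h2:7  h3:8  h4:5  h5:5  h6:4 — peak 8.

8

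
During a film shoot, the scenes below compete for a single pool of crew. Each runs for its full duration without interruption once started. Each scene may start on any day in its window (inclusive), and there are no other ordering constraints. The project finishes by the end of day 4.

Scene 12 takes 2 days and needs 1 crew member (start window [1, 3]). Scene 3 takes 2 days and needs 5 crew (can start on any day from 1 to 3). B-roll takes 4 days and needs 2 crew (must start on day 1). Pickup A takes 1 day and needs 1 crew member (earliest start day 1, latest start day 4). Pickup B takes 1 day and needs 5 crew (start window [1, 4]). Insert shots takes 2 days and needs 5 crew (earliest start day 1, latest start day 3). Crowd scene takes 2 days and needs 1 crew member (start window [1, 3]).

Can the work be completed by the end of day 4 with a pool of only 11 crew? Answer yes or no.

no

The minimum achievable peak is 12; 11 < 12, so no feasible schedule stays within the cap.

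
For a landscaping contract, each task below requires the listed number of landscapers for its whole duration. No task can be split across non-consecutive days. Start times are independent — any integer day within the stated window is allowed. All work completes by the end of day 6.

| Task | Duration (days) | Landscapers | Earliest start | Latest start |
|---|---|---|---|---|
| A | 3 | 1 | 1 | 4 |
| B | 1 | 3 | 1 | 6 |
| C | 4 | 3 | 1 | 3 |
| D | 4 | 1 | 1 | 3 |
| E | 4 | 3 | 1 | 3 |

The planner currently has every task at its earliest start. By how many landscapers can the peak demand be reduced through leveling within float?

3

Early-start peak: d1:11  d2:8  d3:8  d4:7  d5:0  d6:0 ⇒ 11.
Leveled (A@1, B@1, C@1, D@1, E@2): d1:8  d2:8  d3:8  d4:7  d5:3  d6:0 ⇒ 8.
Reduction 11 − 8 = 3.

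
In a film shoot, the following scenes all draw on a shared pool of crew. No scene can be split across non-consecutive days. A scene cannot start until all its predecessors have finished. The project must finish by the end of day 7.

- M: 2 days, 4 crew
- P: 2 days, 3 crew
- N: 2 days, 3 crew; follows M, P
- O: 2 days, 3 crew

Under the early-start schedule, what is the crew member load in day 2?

10

At early start, day 2 has: M, P, O.
Demand: 4 + 3 + 3 = 10.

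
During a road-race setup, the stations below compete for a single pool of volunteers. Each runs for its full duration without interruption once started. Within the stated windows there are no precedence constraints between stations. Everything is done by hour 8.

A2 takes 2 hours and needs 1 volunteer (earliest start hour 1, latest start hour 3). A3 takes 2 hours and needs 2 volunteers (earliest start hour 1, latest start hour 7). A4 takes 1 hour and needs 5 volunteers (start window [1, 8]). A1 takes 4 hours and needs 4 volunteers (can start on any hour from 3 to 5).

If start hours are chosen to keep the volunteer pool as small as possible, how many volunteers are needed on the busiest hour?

Early-start (A2@1, A3@1, A4@1, A1@3) gives peak 8: h1:8  h2:3  h3:4  h4:4  h5:4  h6:4  h7:0  h8:0.
Shift A4→3, A1→4.
Schedule A2@1, A3@1, A4@3, A1@4: h1:3  h2:3  h3:5  h4:4  h5:4  h6:4  h7:4  h8:0 — peak 5.

5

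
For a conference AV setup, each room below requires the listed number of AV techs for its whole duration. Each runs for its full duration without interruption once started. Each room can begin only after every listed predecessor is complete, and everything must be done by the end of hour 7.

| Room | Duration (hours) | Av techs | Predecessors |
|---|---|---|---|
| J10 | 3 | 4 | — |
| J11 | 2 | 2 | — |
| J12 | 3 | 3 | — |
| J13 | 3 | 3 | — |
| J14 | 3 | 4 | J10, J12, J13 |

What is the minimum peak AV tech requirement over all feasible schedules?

Early-start (J10@1, J11@1, J12@1, J13@1, J14@4) gives peak 12: h1:12  h2:12  h3:10  h4:4  h5:4  h6:4  h7:0.
Shift J11→4.
Schedule J10@1, J11@4, J12@1, J13@1, J14@4: h1:10  h2:10  h3:10  h4:6  h5:6  h6:4  h7:0 — peak 10.

10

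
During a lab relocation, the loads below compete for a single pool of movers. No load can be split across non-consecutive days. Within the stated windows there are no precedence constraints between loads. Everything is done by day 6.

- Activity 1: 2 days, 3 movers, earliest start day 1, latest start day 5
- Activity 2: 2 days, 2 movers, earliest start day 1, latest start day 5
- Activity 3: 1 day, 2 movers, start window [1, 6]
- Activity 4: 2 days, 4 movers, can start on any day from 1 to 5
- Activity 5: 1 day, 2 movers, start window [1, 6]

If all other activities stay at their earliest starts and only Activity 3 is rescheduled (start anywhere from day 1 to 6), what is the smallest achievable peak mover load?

11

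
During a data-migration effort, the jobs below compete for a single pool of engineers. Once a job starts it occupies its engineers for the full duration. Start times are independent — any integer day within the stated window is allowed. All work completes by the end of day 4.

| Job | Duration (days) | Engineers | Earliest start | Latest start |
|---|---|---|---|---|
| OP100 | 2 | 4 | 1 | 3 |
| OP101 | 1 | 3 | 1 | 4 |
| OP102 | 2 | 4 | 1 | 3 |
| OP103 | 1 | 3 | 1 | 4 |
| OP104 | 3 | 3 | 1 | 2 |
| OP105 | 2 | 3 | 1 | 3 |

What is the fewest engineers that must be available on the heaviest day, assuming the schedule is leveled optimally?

10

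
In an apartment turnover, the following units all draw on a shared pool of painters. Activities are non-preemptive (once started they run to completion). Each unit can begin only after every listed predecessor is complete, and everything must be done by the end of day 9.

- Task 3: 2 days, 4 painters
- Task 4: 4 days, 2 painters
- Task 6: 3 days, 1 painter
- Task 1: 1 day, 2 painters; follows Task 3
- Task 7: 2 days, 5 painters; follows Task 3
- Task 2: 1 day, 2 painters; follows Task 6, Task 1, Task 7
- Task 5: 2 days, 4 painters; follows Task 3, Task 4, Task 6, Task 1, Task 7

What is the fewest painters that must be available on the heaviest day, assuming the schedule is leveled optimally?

Early-start (Task 3@1, Task 4@1, Task 6@1, Task 1@3, Task 7@3, Task 2@5, Task 5@5) gives peak 10: d1:7  d2:7  d3:10  d4:7  d5:6  d6:4  d7:0  d8:0  d9:0.
Shift Task 6→3, Task 7→5, Task 2→7, Task 5→7.
Schedule Task 3@1, Task 4@1, Task 6@3, Task 1@3, Task 7@5, Task 2@7, Task 5@7: d1:6  d2:6  d3:5  d4:3  d5:6  d6:5  d7:6  d8:4  d9:0 — peak 6.

6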